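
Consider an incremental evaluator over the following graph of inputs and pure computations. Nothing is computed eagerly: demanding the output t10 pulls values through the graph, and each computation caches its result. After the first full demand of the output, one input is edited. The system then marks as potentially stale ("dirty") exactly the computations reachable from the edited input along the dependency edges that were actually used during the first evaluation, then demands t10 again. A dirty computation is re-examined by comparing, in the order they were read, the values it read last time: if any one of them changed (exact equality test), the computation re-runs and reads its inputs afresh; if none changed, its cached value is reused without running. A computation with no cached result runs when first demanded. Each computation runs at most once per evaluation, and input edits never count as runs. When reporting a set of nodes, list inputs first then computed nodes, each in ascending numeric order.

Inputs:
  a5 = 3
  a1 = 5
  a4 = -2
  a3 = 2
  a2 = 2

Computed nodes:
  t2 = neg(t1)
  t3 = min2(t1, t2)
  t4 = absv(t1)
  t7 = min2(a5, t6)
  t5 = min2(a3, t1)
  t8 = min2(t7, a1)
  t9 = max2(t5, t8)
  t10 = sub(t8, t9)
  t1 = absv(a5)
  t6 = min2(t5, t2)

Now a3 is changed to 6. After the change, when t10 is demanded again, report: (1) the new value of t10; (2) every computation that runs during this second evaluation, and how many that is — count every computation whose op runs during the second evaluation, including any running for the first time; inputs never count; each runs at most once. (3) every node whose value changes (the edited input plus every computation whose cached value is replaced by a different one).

t10 now evaluates to -6.
Run set: t5, t6, t9, t10 (4 run).
Changed values: a3, t5, t9, t10.
The important point: at t7 every value read last time is unchanged, so the dirty flag clears without a run.

Initial pass — values computed on the first demand:
  t1 = absv(3) = 3
  t2 = neg(3) = -3
  t5 = min2(2, 3) = 2
  t6 = min2(2, -3) = -3
  t7 = min2(3, -3) = -3
  t8 = min2(-3, 5) = -3
  t9 = max2(2, -3) = 2
  t10 = sub(-3, 2) = -5

Second demand — change propagation:
  t5: re-runs because a3 2->6; new result 3.
  t6: re-runs because t5 2->3; new result -3 (unchanged).
  t7: re-examined; everything it read last time is the same (a5 unchanged, t6 unchanged) — cache -3 kept, no run.
  t8: re-examined; everything it read last time is the same (t7 unchanged, a1 unchanged) — cache -3 kept, no run.
  t9: re-runs because t5 2->3; new result 3.
  t10: re-runs because t9 2->3; new result -6.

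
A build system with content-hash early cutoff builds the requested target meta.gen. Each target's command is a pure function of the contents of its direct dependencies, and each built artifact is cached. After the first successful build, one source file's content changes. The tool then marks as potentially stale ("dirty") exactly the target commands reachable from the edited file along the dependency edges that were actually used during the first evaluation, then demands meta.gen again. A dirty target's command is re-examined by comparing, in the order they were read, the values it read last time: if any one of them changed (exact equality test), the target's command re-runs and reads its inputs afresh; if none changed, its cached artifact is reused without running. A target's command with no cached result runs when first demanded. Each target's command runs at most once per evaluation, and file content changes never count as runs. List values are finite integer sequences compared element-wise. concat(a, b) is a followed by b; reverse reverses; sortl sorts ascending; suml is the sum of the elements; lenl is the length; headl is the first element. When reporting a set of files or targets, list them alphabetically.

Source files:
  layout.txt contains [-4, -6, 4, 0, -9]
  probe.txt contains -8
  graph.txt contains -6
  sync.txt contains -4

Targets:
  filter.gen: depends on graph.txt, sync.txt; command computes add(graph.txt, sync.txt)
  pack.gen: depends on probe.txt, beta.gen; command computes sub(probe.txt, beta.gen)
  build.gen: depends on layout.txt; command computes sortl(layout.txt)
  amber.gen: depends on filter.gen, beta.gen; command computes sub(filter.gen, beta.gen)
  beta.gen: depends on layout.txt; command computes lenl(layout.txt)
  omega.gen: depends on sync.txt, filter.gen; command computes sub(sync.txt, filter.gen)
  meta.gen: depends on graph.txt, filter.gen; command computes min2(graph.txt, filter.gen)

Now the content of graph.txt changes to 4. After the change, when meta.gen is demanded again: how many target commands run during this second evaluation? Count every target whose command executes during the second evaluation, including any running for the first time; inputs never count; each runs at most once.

Target commands that run: filter.gen, meta.gen — 2 in total.

First evaluation (everything demanded from the output):
  filter.gen = add(-6, -4) = -10
  meta.gen = min2(-6, -10) = -10

Propagation after the edit:
  filter.gen: runs — graph.txt -6->4; result 0.
  meta.gen: runs — graph.txt -6->4; filter.gen -10->0; result 0.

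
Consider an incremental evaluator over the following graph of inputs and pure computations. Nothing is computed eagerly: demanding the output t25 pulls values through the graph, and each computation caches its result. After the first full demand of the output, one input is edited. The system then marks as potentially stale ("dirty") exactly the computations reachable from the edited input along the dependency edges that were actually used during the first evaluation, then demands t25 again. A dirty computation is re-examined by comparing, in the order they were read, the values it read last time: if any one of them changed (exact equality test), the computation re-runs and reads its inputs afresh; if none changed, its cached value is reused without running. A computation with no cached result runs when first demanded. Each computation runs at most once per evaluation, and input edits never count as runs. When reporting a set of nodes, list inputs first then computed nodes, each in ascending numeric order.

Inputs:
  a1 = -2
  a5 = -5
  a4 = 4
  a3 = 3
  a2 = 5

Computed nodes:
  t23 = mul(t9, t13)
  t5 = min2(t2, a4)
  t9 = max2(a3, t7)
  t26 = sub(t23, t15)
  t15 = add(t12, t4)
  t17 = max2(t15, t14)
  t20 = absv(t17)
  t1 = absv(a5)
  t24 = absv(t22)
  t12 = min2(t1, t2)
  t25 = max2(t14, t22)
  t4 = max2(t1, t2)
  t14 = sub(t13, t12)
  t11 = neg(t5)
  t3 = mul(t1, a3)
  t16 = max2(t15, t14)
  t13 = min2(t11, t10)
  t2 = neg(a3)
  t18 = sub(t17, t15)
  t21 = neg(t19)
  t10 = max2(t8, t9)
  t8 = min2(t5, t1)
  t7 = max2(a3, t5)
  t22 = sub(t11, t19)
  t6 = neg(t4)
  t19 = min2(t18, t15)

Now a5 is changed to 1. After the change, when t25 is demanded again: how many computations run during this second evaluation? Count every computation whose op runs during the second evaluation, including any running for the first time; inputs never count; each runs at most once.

Run set: t1, t4, t8, t12, t15, t17, t18, t19, t22, t25 (10 run).
The important point: at t10 every value read last time is unchanged, so the dirty flag clears without a run.

Initial pass — values computed on the first demand:
  t1 = absv(-5) = 5
  t2 = neg(3) = -3
  t4 = max2(5, -3) = 5
  t5 = min2(-3, 4) = -3
  t7 = max2(3, -3) = 3
  t8 = min2(-3, 5) = -3
  t9 = max2(3, 3) = 3
  t10 = max2(-3, 3) = 3
  t11 = neg(-3) = 3
  t12 = min2(5, -3) = -3
  t13 = min2(3, 3) = 3
  t14 = sub(3, -3) = 6
  t15 = add(-3, 5) = 2
  t17 = max2(2, 6) = 6
  t18 = sub(6, 2) = 4
  t19 = min2(4, 2) = 2
  t22 = sub(3, 2) = 1
  t25 = max2(6, 1) = 6

Second demand — change propagation:
  t1: re-runs because a5 -5->1; new result 1.
  t4: re-runs because t1 5->1; new result 1.
  t8: re-runs because t1 5->1; new result -3 (unchanged).
  t10: re-examined; everything it read last time is the same (t8 unchanged, t9 unchanged) — cache 3 kept, no run.
  t12: re-runs because t1 5->1; new result -3 (unchanged).
  t13: re-examined; everything it read last time is the same (t11 unchanged, t10 unchanged) — cache 3 kept, no run.
  t14: re-examined; everything it read last time is the same (t13 unchanged, t12 unchanged) — cache 6 kept, no run.
  t15: re-runs because t4 5->1; new result -2.
  t17: re-runs because t15 2->-2; new result 6 (unchanged).
  t18: re-runs because t15 2->-2; new result 8.
  t19: re-runs because t18 4->8; t15 2->-2; new result -2.
  t22: re-runs because t19 2->-2; new result 5.
  t25: re-runs because t22 1->5; new result 6 (unchanged).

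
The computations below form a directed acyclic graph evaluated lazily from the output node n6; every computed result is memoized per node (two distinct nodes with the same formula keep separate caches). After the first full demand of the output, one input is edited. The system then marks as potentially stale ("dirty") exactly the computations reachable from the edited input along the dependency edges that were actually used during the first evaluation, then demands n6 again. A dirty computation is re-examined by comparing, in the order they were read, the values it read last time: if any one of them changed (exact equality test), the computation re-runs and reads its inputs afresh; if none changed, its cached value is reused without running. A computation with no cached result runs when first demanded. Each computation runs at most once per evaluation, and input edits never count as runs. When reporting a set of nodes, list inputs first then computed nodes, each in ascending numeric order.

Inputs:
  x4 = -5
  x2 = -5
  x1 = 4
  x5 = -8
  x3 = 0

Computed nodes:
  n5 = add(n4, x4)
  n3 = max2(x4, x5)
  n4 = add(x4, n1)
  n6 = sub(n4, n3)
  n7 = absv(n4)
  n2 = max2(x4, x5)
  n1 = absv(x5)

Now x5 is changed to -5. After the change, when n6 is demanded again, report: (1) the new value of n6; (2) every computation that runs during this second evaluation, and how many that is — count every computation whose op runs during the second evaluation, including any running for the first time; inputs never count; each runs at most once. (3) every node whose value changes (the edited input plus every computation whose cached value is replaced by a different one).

Demanding n6 again yields 5.
4 computations run: n1, n3, n4, n6.
The nodes whose values change: x5, n1, n4, n6.

First demand of the output computes:
  n1 = absv(-8) = 8
  n3 = max2(-5, -8) = -5
  n4 = add(-5, 8) = 3
  n6 = sub(3, -5) = 8

After the edit, cleaning proceeds:
  n1: a read changed (x5 -8->-5) — executes, giving 5.
  n3: a read changed (x5 -8->-5) — executes, giving -5 — identical to its old value.
  n4: a read changed (n1 8->5) — executes, giving 0.
  n6: a read changed (n4 3->0) — executes, giving 5.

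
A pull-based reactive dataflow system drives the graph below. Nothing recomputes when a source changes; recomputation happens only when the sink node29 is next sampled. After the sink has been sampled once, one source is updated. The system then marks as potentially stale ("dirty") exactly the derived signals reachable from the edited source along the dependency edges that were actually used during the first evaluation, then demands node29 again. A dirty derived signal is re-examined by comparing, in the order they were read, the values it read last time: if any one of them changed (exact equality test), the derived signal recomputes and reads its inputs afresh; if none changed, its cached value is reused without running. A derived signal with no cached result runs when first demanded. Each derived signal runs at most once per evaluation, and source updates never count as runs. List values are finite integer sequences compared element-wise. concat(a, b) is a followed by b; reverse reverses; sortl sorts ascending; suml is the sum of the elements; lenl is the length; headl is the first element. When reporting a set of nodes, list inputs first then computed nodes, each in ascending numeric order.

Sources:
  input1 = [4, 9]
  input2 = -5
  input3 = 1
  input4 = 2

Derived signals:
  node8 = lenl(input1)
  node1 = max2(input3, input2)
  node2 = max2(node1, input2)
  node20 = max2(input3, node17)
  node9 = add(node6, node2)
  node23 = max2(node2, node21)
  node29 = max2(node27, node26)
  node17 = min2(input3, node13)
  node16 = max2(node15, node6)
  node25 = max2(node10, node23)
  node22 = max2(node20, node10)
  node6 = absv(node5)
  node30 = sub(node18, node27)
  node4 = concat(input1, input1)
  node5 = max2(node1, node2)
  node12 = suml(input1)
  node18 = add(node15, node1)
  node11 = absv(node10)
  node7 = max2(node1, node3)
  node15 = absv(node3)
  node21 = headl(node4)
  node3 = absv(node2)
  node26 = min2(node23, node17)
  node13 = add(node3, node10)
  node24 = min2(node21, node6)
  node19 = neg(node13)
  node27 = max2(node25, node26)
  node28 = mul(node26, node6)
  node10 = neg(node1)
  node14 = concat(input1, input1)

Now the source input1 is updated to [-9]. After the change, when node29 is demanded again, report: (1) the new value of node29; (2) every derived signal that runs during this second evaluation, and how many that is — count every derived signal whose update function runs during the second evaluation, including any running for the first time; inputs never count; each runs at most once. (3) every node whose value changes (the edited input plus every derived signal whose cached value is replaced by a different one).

First evaluation (everything demanded from the output):
  node1 = max2(1, -5) = 1
  node2 = max2(1, -5) = 1
  node3 = absv(1) = 1
  node4 = concat([4, 9], [4, 9]) = [4, 9, 4, 9]
  node10 = neg(1) = -1
  node13 = add(1, -1) = 0
  node17 = min2(1, 0) = 0
  node21 = headl([4, 9, 4, 9]) = 4
  node23 = max2(1, 4) = 4
  node25 = max2(-1, 4) = 4
  node26 = min2(4, 0) = 0
  node27 = max2(4, 0) = 4
  node29 = max2(4, 0) = 4

Propagation after the edit:
  node4: runs — input1 [4, 9]->[-9]; input1 [4, 9]->[-9]; result [-9, -9].
  node21: runs — node4 [4, 9, 4, 9]->[-9, -9]; result -9.
  node23: runs — node21 4->-9; result 1.
  node25: runs — node23 4->1; result 1.
  node26: runs — node23 4->1; result 0 (same value as before).
  node27: runs — node25 4->1; result 1.
  node29: runs — node27 4->1; result 1.

New value of node29: 1.
Derived signals that run: node4, node21, node23, node25, node26, node27, node29 — 7 in total.
Values that change: input1, node4, node21, node23, node25, node27, node29.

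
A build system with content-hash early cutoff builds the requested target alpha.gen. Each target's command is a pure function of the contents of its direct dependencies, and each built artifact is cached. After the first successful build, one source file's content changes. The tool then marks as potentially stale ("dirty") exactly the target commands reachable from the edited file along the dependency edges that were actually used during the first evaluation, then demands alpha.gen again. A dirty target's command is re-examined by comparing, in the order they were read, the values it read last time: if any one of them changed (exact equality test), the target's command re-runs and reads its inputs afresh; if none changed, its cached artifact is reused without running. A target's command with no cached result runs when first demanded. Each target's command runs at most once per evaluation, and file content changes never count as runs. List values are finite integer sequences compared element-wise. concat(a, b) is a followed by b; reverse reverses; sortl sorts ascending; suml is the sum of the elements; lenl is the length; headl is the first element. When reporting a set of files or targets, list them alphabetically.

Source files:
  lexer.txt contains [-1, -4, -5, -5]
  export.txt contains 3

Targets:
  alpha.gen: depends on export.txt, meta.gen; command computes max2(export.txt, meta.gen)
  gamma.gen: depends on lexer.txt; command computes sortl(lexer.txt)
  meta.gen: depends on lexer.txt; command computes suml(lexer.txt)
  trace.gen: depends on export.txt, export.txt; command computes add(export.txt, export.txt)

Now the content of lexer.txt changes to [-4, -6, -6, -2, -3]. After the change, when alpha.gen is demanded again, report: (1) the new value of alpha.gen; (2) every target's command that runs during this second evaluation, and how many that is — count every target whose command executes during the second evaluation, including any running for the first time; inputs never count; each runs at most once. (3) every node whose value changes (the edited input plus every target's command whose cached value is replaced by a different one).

New value of alpha.gen: 3.
Target commands that run: alpha.gen, meta.gen — 2 in total.
Values that change: lexer.txt, meta.gen.

First evaluation (everything demanded from the output):
  meta.gen = suml([-1, -4, -5, -5]) = -15
  alpha.gen = max2(3, -15) = 3

Propagation after the edit:
  meta.gen: runs — lexer.txt [-1, -4, -5, -5]->[-4, -6, -6, -2, -3]; result -21.
  alpha.gen: runs — meta.gen -15->-21; result 3 (same value as before).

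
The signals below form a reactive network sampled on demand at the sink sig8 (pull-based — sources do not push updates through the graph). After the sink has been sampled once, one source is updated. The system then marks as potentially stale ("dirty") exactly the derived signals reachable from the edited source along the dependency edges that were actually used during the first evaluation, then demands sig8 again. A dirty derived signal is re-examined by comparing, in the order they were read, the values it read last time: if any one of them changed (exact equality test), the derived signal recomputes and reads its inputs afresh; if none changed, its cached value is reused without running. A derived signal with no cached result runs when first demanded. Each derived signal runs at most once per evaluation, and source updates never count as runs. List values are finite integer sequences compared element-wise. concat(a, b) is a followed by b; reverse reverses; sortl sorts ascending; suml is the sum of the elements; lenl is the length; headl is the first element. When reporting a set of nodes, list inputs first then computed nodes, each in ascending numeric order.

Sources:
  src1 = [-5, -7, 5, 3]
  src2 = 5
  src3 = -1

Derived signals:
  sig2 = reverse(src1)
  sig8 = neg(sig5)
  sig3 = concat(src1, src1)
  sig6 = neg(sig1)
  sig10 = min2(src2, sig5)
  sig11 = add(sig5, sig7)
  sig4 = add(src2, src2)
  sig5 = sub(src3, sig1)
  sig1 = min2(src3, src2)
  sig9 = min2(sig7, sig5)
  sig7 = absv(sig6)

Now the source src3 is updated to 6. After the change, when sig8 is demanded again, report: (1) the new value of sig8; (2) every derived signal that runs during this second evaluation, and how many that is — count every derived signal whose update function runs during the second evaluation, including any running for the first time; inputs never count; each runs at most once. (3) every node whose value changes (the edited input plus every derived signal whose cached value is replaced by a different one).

sig8 now evaluates to -1.
Run set: sig1, sig5, sig8 (3 run).
Changed values: src3, sig1, sig5, sig8.

Initial pass — values computed on the first demand:
  sig1 = min2(-1, 5) = -1
  sig5 = sub(-1, -1) = 0
  sig8 = neg(0) = 0

Second demand — change propagation:
  sig1: re-runs because src3 -1->6; new result 5.
  sig5: re-runs because src3 -1->6; sig1 -1->5; new result 1.
  sig8: re-runs because sig5 0->1; new result -1.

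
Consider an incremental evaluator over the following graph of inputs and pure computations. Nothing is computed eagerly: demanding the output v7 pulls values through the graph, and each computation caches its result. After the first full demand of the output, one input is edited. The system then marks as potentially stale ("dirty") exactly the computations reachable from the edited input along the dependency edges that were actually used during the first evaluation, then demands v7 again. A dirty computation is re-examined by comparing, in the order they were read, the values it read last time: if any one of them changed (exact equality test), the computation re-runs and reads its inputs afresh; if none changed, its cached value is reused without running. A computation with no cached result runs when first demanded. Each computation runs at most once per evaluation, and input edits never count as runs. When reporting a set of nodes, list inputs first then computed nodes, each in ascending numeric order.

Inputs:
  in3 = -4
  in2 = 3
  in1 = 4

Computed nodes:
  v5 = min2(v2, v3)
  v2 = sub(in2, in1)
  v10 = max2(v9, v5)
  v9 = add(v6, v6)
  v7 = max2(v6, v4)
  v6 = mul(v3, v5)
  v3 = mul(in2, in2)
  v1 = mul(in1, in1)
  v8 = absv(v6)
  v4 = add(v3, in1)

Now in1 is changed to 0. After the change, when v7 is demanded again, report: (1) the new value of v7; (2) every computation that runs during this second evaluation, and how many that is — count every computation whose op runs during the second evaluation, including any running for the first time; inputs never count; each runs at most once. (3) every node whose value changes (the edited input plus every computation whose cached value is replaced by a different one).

Initial pass — values computed on the first demand:
  v2 = sub(3, 4) = -1
  v3 = mul(3, 3) = 9
  v4 = add(9, 4) = 13
  v5 = min2(-1, 9) = -1
  v6 = mul(9, -1) = -9
  v7 = max2(-9, 13) = 13

Second demand — change propagation:
  v2: re-runs because in1 4->0; new result 3.
  v4: re-runs because in1 4->0; new result 9.
  v5: re-runs because v2 -1->3; new result 3.
  v6: re-runs because v5 -1->3; new result 27.
  v7: re-runs because v6 -9->27; v4 13->9; new result 27.

v7 now evaluates to 27.
Run set: v2, v4, v5, v6, v7 (5 run).
Changed values: in1, v2, v4, v5, v6, v7.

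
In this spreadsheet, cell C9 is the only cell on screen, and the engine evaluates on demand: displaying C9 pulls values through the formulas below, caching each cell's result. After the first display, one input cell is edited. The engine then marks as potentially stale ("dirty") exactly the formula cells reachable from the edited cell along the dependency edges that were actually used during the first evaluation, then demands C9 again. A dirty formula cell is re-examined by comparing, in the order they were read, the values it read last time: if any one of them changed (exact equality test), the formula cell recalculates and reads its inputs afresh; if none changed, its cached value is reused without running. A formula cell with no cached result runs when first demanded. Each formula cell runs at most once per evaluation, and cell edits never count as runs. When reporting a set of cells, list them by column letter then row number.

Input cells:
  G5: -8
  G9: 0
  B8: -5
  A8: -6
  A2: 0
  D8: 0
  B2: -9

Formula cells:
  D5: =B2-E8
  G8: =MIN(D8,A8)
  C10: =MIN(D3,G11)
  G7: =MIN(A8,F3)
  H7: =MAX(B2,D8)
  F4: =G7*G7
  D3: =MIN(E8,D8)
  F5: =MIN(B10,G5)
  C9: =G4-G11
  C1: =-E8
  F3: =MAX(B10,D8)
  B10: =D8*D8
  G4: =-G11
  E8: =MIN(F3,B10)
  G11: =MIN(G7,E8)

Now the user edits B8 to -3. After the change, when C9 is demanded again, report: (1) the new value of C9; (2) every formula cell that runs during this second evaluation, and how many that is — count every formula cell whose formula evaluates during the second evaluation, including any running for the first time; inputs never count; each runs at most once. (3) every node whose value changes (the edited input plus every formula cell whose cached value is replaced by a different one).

C9 now evaluates to 12.
Run set: none (0 run).
Changed values: B8.
The important point: nothing the output needs ever reads B8, so the edit is invisible to it.

Initial pass — values computed on the first demand:
  B10 = 0 * 0 = 0
  F3 = MAX(0, 0) = 0
  E8 = MIN(0, 0) = 0
  G7 = MIN(-6, 0) = -6
  G11 = MIN(-6, 0) = -6
  G4 = -(-6) = 6
  C9 = 6 - -6 = 12

Second demand — change propagation:
  no demanded computation ever read B8, so the edit dirties nothing and nothing runs.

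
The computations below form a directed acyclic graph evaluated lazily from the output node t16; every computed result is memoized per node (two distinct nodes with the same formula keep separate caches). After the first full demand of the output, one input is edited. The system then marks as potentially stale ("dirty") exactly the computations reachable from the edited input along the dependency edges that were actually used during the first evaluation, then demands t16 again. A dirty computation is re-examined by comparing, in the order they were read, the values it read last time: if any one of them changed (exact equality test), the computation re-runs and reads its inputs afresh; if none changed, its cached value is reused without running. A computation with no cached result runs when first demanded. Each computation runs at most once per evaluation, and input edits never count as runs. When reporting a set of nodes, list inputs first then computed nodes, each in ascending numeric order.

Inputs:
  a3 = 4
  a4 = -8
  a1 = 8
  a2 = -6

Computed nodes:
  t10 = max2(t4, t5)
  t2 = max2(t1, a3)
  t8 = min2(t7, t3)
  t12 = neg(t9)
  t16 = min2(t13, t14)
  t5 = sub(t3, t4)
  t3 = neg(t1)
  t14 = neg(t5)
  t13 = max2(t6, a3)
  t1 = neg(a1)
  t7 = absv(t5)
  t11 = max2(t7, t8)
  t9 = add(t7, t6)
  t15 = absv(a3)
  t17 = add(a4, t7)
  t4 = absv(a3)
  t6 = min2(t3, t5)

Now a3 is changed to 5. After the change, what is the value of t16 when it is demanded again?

First demand of the output computes:
  t1 = neg(8) = -8
  t3 = neg(-8) = 8
  t4 = absv(4) = 4
  t5 = sub(8, 4) = 4
  t6 = min2(8, 4) = 4
  t13 = max2(4, 4) = 4
  t14 = neg(4) = -4
  t16 = min2(4, -4) = -4

After the edit, cleaning proceeds:
  t4: a read changed (a3 4->5) — executes, giving 5.
  t5: a read changed (t4 4->5) — executes, giving 3.
  t6: a read changed (t5 4->3) — executes, giving 3.
  t13: a read changed (t6 4->3; a3 4->5) — executes, giving 5.
  t14: a read changed (t5 4->3) — executes, giving -3.
  t16: a read changed (t13 4->5; t14 -4->-3) — executes, giving -3.

Demanding t16 again yields -3.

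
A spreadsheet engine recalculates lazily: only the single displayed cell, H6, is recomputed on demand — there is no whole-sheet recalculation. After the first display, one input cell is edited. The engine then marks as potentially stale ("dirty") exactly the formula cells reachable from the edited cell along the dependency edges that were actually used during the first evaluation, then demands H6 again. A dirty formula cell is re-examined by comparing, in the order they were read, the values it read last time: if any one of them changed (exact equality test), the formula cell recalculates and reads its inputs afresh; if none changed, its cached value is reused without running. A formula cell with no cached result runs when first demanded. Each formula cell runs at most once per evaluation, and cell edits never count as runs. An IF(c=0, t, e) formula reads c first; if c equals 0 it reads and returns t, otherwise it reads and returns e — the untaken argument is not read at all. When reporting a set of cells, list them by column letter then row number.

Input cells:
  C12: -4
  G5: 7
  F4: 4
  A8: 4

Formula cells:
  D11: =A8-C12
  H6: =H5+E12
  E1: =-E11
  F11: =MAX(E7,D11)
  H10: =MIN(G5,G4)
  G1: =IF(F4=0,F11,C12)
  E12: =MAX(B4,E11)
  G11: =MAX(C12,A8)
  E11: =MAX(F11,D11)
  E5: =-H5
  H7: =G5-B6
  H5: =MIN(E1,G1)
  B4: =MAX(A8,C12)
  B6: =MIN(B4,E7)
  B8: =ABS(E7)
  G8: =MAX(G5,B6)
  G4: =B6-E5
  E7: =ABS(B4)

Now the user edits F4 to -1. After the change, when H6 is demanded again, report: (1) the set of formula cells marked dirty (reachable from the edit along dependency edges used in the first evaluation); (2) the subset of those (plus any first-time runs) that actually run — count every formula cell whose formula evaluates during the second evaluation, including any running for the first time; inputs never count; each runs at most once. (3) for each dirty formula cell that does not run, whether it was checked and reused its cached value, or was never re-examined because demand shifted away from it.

Marked dirty: G1, H5, H6.
Formula cells that run: G1 — 1 in total.
Checked but reused from cache: H5, H6.
Key observation: the change is absorbed at G1 — it re-runs but produces the same value, and the output's value is unchanged.

First evaluation (everything demanded from the output):
  B4 = MAX(4, -4) = 4
  D11 = 4 - -4 = 8
  E7 = ABS(4) = 4
  F11 = MAX(4, 8) = 8
  E11 = MAX(8, 8) = 8
  E1 = -(8) = -8
  E12 = MAX(4, 8) = 8
  G1 = IF(F4=0: F4=4 -> else branch C12) = -4
  H5 = MIN(-8, -4) = -8
  H6 = -8 + 8 = 0

Propagation after the edit:
  G1: runs — F4 4->-1; result -4 (same value as before).
  H5: checked — values it read are unchanged (E1 unchanged, G1 unchanged); reused cached -8 without running.
  H6: checked — values it read are unchanged (H5 unchanged, E12 unchanged); reused cached 0 without running.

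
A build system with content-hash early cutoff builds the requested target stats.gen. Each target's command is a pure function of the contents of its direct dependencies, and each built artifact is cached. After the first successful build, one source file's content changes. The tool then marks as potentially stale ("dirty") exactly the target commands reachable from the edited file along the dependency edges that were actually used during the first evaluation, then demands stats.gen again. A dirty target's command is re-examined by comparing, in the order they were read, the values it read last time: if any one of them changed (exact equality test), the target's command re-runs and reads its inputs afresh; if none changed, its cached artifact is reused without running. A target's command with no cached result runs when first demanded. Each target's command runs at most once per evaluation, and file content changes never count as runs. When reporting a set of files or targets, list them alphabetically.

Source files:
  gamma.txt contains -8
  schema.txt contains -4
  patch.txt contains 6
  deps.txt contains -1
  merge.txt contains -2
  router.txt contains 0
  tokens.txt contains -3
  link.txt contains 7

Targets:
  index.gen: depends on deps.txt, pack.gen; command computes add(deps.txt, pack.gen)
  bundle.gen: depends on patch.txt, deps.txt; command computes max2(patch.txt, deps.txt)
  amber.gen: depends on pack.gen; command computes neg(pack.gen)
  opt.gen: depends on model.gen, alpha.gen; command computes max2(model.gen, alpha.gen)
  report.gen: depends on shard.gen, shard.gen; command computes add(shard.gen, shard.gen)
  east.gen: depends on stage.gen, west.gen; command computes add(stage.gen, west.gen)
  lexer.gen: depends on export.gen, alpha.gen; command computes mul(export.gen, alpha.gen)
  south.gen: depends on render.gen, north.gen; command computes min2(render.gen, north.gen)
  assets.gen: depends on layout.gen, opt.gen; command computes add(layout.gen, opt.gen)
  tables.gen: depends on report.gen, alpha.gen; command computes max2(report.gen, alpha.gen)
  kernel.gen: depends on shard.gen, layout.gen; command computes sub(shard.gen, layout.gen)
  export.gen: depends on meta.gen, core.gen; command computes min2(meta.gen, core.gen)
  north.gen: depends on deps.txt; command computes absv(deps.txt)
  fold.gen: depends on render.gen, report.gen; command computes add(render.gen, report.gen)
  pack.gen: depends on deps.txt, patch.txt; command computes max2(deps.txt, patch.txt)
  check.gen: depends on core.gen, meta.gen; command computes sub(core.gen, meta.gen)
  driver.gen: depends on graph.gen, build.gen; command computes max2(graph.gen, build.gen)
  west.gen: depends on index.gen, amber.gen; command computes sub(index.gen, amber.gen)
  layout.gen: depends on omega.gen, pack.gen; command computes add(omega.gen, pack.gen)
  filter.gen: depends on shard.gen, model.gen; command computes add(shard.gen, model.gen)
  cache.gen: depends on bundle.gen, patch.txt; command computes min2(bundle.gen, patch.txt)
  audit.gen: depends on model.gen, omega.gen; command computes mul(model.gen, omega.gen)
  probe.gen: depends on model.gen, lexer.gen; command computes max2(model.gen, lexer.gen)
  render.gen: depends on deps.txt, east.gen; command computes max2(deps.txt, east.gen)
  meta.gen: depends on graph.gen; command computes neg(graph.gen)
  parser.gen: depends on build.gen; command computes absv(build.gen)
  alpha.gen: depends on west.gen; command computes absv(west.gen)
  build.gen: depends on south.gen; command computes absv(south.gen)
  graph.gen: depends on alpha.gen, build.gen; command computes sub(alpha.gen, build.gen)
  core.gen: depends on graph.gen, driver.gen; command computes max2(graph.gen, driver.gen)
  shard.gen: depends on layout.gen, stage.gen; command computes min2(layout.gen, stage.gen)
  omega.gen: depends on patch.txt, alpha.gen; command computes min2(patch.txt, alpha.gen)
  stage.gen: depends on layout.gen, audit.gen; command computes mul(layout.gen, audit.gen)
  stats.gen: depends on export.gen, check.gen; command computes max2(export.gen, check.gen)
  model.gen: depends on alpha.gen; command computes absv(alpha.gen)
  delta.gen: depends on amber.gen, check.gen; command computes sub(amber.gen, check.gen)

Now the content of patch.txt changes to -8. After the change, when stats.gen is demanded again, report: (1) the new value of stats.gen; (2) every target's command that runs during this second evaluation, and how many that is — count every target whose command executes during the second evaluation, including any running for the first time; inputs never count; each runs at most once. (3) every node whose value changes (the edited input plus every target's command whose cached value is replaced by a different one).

New value of stats.gen: 4.
Target commands that run: alpha.gen, amber.gen, audit.gen, check.gen, core.gen, driver.gen, east.gen, export.gen, graph.gen, index.gen, layout.gen, meta.gen, model.gen, omega.gen, pack.gen, render.gen, south.gen, stage.gen, stats.gen, west.gen — 20 in total.
Values that change: alpha.gen, amber.gen, audit.gen, check.gen, core.gen, driver.gen, east.gen, export.gen, graph.gen, index.gen, layout.gen, meta.gen, model.gen, omega.gen, pack.gen, patch.txt, render.gen, stage.gen, stats.gen, west.gen.
Key observation: the cutoff stops propagation at build.gen — its inputs' values are unchanged, so it reuses its cache.

First evaluation (everything demanded from the output):
  north.gen = absv(-1) = 1
  pack.gen = max2(-1, 6) = 6
  amber.gen = neg(6) = -6
  index.gen = add(-1, 6) = 5
  west.gen = sub(5, -6) = 11
  alpha.gen = absv(11) = 11
  model.gen = absv(11) = 11
  omega.gen = min2(6, 11) = 6
  audit.gen = mul(11, 6) = 66
  layout.gen = add(6, 6) = 12
  stage.gen = mul(12, 66) = 792
  east.gen = add(792, 11) = 803
  render.gen = max2(-1, 803) = 803
  south.gen = min2(803, 1) = 1
  build.gen = absv(1) = 1
  graph.gen = sub(11, 1) = 10
  driver.gen = max2(10, 1) = 10
  core.gen = max2(10, 10) = 10
  meta.gen = neg(10) = -10
  check.gen = sub(10, -10) = 20
  export.gen = min2(-10, 10) = -10
  stats.gen = max2(-10, 20) = 20

Propagation after the edit:
  pack.gen: runs — patch.txt 6->-8; result -1.
  amber.gen: runs — pack.gen 6->-1; result 1.
  index.gen: runs — pack.gen 6->-1; result -2.
  west.gen: runs — index.gen 5->-2; amber.gen -6->1; result -3.
  alpha.gen: runs — west.gen 11->-3; result 3.
  model.gen: runs — alpha.gen 11->3; result 3.
  omega.gen: runs — patch.txt 6->-8; alpha.gen 11->3; result -8.
  audit.gen: runs — model.gen 11->3; omega.gen 6->-8; result -24.
  layout.gen: runs — omega.gen 6->-8; pack.gen 6->-1; result -9.
  stage.gen: runs — layout.gen 12->-9; audit.gen 66->-24; result 216.
  east.gen: runs — stage.gen 792->216; west.gen 11->-3; result 213.
  render.gen: runs — east.gen 803->213; result 213.
  south.gen: runs — render.gen 803->213; result 1 (same value as before).
  build.gen: checked — values it read are unchanged (south.gen unchanged); reused cached 1 without running.
  graph.gen: runs — alpha.gen 11->3; result 2.
  driver.gen: runs — graph.gen 10->2; result 2.
  core.gen: runs — graph.gen 10->2; driver.gen 10->2; result 2.
  meta.gen: runs — graph.gen 10->2; result -2.
  check.gen: runs — core.gen 10->2; meta.gen -10->-2; result 4.
  export.gen: runs — meta.gen -10->-2; core.gen 10->2; result -2.
  stats.gen: runs — export.gen -10->-2; check.gen 20->4; result 4.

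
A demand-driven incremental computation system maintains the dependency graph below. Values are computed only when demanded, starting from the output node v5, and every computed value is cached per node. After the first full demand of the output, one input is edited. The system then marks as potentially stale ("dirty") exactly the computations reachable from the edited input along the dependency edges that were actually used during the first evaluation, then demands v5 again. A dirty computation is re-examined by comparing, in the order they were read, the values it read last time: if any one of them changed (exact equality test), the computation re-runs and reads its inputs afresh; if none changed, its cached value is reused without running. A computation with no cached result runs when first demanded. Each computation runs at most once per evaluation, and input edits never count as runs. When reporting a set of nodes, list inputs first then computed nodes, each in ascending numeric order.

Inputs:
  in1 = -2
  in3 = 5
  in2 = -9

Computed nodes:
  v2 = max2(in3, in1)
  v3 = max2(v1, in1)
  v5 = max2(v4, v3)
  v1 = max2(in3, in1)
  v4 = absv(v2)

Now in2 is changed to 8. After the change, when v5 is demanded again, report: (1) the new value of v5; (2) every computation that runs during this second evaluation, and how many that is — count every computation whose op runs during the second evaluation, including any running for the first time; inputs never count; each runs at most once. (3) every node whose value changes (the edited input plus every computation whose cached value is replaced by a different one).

First evaluation (everything demanded from the output):
  v1 = max2(5, -2) = 5
  v2 = max2(5, -2) = 5
  v3 = max2(5, -2) = 5
  v4 = absv(5) = 5
  v5 = max2(5, 5) = 5

Propagation after the edit:
  in2 feeds no computation that the output demands — nothing is marked dirty and nothing runs.

Key observation: in2 is never demanded by the output, so the edit triggers no recomputation at all.

New value of v5: 5.
Computations that run: none — 0 in total.
Values that change: in2.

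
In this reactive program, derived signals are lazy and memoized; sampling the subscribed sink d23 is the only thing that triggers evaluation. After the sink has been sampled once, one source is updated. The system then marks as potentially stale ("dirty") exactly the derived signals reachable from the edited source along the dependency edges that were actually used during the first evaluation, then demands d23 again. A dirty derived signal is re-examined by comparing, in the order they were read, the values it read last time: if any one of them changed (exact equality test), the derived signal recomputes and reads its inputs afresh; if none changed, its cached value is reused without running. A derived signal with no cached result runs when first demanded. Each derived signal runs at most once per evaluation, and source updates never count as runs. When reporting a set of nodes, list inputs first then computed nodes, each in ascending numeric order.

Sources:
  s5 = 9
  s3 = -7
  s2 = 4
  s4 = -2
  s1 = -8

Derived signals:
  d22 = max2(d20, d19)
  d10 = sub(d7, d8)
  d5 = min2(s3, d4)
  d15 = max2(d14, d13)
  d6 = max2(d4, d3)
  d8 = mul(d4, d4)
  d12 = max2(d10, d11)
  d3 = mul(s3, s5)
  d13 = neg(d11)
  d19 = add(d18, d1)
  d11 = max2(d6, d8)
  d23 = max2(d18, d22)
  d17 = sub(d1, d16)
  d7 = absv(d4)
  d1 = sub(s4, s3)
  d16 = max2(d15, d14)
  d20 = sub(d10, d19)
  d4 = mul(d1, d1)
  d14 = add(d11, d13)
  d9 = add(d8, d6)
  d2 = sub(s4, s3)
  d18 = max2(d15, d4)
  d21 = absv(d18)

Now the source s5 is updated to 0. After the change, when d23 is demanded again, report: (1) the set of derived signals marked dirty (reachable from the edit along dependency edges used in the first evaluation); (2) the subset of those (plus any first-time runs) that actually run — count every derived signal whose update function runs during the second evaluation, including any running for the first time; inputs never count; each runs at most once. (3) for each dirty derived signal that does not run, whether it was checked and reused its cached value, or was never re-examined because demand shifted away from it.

The edit dirties: d3, d6, d11, d13, d14, d15, d18, d19, d20, d22, d23.
2 derived signals run: d3, d6.
Cache hits after checking: d11, d13, d14, d15, d18, d19, d20, d22, d23.
Note the absorption at d6: it re-runs yet its value is the same, leaving the output's value untouched.

First demand of the output computes:
  d1 = sub(-2, -7) = 5
  d3 = mul(-7, 9) = -63
  d4 = mul(5, 5) = 25
  d6 = max2(25, -63) = 25
  d7 = absv(25) = 25
  d8 = mul(25, 25) = 625
  d10 = sub(25, 625) = -600
  d11 = max2(25, 625) = 625
  d13 = neg(625) = -625
  d14 = add(625, -625) = 0
  d15 = max2(0, -625) = 0
  d18 = max2(0, 25) = 25
  d19 = add(25, 5) = 30
  d20 = sub(-600, 30) = -630
  d22 = max2(-630, 30) = 30
  d23 = max2(25, 30) = 30

After the edit, cleaning proceeds:
  d3: a read changed (s5 9->0) — executes, giving 0.
  d6: a read changed (d3 -63->0) — executes, giving 25 — identical to its old value.
  d11: dirty, but its reads are unchanged (d6 unchanged, d8 unchanged); cached 625 stands.
  d13: dirty, but its reads are unchanged (d11 unchanged); cached -625 stands.
  d14: dirty, but its reads are unchanged (d11 unchanged, d13 unchanged); cached 0 stands.
  d15: dirty, but its reads are unchanged (d14 unchanged, d13 unchanged); cached 0 stands.
  d18: dirty, but its reads are unchanged (d15 unchanged, d4 unchanged); cached 25 stands.
  d19: dirty, but its reads are unchanged (d18 unchanged, d1 unchanged); cached 30 stands.
  d20: dirty, but its reads are unchanged (d10 unchanged, d19 unchanged); cached -630 stands.
  d22: dirty, but its reads are unchanged (d20 unchanged, d19 unchanged); cached 30 stands.
  d23: dirty, but its reads are unchanged (d18 unchanged, d22 unchanged); cached 30 stands.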